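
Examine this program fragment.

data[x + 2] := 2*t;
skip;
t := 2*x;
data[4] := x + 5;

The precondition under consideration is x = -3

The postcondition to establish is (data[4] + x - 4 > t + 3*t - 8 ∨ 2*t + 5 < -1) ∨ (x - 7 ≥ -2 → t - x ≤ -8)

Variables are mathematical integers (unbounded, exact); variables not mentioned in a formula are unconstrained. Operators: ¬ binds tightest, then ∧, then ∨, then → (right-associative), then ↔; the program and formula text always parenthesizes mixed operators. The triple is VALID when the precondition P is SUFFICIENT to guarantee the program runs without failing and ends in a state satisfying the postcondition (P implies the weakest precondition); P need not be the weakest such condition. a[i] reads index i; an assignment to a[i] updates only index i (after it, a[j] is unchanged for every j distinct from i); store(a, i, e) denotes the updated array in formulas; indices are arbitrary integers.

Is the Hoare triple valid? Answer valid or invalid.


Working backward. After the program, the postcondition (data[4] + x - 4 > t + 3*t - 8 ∨ 2*t + 5 < -1) ∨ (x - 7 ≥ -2 → t - x ≤ -8) must hold; in canonical form it is data[4] + x > 4*t - 4 ∨ 2*t < -6 ∨ (x ≥ 5 → t ≤ x - 8).
Before data[4] := x + 5: 2*x > 4*t - 9 ∨ 2*t < -6 ∨ (x ≥ 5 → t ≤ x - 8)
Before t := 2*x: 6*x < 9 ∨ 4*x < -6 ∨ (x ≥ 5 → x ≤ -8)
Before skip: 6*x < 9 ∨ 4*x < -6 ∨ (x ≥ 5 → x ≤ -8)
Before data[x + 2] := 2*t: 6*x < 9 ∨ 4*x < -6 ∨ (x ≥ 5 → x ≤ -8)
The weakest precondition is 6*x < 9 ∨ 4*x < -6 ∨ (x ≥ 5 → x ≤ -8).
Check whether x = -3 implies it.
Every state satisfying the precondition satisfies the weakest precondition: the implication holds.
Answer: valid


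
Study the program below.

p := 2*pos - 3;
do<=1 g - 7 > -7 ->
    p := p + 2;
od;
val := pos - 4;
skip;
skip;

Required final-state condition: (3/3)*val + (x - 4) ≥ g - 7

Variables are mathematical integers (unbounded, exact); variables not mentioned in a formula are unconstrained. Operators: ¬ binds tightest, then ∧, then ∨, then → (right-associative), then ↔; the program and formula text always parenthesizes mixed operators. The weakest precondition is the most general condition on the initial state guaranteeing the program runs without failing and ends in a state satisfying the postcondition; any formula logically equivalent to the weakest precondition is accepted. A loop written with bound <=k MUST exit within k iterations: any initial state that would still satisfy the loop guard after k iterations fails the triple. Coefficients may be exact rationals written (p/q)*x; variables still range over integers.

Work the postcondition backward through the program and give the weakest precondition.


Working backward. After the program, the postcondition (3/3)*val + (x - 4) ≥ g - 7 must hold; in canonical form it is val + x ≥ g - 3.
Before skip: val + x ≥ g - 3
Before skip: val + x ≥ g - 3
Before val := pos - 4: pos + x ≥ g + 1
Before the loop (bound <=1), unroll the exhaustion recursion (WP_0 = exit-now case; WP_j = one more guarded iteration, up to j = 1):
  WP_0: (¬(g > 0)) ∧ pos + x ≥ g + 1
  WP_1: (g > 0 → ((¬(g > 0)) ∧ pos + x ≥ g + 1)) ∧ ((¬(g > 0)) → pos + x ≥ g + 1)
So before the loop: (g > 0 → ((¬(g > 0)) ∧ pos + x ≥ g + 1)) ∧ ((¬(g > 0)) → pos + x ≥ g + 1)
Before p := 2*pos - 3: (g > 0 → ((¬(g > 0)) ∧ pos + x ≥ g + 1)) ∧ ((¬(g > 0)) → pos + x ≥ g + 1)
Answer: WP = (g > 0 → ((¬(g > 0)) ∧ pos + x ≥ g + 1)) ∧ ((¬(g > 0)) → pos + x ≥ g + 1)


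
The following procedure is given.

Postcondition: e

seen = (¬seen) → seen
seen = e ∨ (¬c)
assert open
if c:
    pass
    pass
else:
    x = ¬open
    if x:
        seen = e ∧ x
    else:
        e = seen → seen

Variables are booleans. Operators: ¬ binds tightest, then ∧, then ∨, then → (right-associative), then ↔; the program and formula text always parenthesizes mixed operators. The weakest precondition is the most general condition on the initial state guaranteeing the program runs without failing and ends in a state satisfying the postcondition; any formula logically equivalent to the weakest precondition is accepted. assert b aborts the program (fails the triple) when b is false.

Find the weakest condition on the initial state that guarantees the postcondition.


Working backward. After the program, e must hold.
Then branch requires e; else branch requires (¬open) → e.
Before the if: (c → e) ∧ ((¬c) → ((¬open) → e))
Before assert open: open ∧ (c → e) ∧ ((¬c) → ((¬open) → e))
Before seen := e ∨ (¬c): open ∧ (c → e) ∧ ((¬c) → ((¬open) → e))
Before seen := (¬seen) → seen: open ∧ (c → e) ∧ ((¬c) → ((¬open) → e))
Answer: WP = open ∧ (c → e) ∧ ((¬c) → ((¬open) → e))


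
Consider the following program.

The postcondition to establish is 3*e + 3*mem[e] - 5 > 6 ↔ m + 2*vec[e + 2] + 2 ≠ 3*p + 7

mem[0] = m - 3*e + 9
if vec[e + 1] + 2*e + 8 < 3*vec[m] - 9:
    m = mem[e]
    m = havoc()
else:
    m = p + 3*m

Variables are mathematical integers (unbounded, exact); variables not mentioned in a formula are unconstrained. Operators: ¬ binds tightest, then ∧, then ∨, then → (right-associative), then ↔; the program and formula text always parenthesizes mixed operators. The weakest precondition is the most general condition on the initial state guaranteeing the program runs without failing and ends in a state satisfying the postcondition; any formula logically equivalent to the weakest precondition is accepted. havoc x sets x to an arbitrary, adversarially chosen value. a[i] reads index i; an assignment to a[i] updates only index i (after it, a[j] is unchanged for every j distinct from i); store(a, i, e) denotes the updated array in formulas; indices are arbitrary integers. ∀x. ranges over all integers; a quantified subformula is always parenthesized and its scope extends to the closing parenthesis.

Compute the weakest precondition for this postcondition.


Working backward. After the program, the postcondition 3*e + 3*mem[e] - 5 > 6 ↔ m + 2*vec[e + 2] + 2 ≠ 3*p + 7 must hold; in canonical form it is 3*mem[e] + 3*e > 11 ↔ 2*vec[e + 2] + m ≠ 3*p + 5.
Then branch requires ∀m_1. (3*mem[e] + 3*e > 11 ↔ 2*vec[e + 2] + m_1 ≠ 3*p + 5); else branch requires 3*mem[e] + 3*e > 11 ↔ 2*vec[e + 2] + 3*m ≠ 2*p + 5.
Before the if: (vec[e + 1] + 2*e < 3*vec[m] - 17 → (∀m_1. (3*mem[e] + 3*e > 11 ↔ 2*vec[e + 2] + m_1 ≠ 3*p + 5))) ∧ ((¬(vec[e + 1] + 2*e < 3*vec[m] - 17)) → (3*mem[e] + 3*e > 11 ↔ 2*vec[e + 2] + 3*m ≠ 2*p + 5))
Before mem[0] := m - 3*e + 9: (vec[e + 1] + 2*e < 3*vec[m] - 17 → (∀m_1. (3*store(mem, 0, -3*e + m + 9)[e] + 3*e > 11 ↔ 2*vec[e + 2] + m_1 ≠ 3*p + 5))) ∧ ((¬(vec[e + 1] + 2*e < 3*vec[m] - 17)) → (3*store(mem, 0, -3*e + m + 9)[e] + 3*e > 11 ↔ 2*vec[e + 2] + 3*m ≠ 2*p + 5))
Answer: WP = (vec[e + 1] + 2*e < 3*vec[m] - 17 → (∀m_1. (3*store(mem, 0, -3*e + m + 9)[e] + 3*e > 11 ↔ 2*vec[e + 2] + m_1 ≠ 3*p + 5))) ∧ ((¬(vec[e + 1] + 2*e < 3*vec[m] - 17)) → (3*store(mem, 0, -3*e + m + 9)[e] + 3*e > 11 ↔ 2*vec[e + 2] + 3*m ≠ 2*p + 5))


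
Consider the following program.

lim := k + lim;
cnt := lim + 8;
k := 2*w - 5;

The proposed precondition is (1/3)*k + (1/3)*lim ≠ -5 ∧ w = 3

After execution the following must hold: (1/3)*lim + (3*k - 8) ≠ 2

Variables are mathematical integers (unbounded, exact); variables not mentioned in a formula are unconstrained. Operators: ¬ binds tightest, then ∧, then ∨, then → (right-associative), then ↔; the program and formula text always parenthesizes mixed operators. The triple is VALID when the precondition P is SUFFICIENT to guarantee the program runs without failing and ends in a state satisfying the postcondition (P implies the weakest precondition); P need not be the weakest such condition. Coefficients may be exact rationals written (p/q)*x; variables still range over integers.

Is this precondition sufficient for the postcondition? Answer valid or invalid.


Working backward. After the program, the postcondition (1/3)*lim + (3*k - 8) ≠ 2 must hold; in canonical form it is 3*k + (1/3)*lim ≠ 10.
Before k := 2*w - 5: (1/3)*lim + 6*w ≠ 25
Before cnt := lim + 8: (1/3)*lim + 6*w ≠ 25
Before lim := k + lim: (1/3)*k + (1/3)*lim + 6*w ≠ 25
The weakest precondition is (1/3)*k + (1/3)*lim + 6*w ≠ 25.
Check whether (1/3)*k + (1/3)*lim ≠ -5 ∧ w = 3 implies it.
Countermodel: at the initial state k = 21, lim = 0, w = 3, the precondition holds but the weakest precondition fails.
Answer: invalid


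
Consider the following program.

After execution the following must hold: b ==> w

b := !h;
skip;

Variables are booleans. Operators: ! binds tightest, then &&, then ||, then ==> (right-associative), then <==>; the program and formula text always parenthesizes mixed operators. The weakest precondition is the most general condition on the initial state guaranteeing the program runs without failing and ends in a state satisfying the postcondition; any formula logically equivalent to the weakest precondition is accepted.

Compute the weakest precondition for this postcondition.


Working backward. After the program, b ==> w must hold.
Before skip: b ==> w
Before b := !h: (!h) ==> w
Answer: WP = (!h) ==> w


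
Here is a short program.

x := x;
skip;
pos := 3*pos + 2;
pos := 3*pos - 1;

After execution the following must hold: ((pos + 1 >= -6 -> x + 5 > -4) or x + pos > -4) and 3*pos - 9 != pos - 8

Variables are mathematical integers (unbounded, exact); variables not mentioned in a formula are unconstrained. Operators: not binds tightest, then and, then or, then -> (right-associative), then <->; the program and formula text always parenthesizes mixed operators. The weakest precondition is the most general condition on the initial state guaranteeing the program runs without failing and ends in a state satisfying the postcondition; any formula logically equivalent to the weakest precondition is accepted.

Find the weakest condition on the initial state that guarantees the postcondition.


Working backward. After the program, the postcondition ((pos + 1 >= -6 -> x + 5 > -4) or x + pos > -4) and 3*pos - 9 != pos - 8 must hold; in canonical form it is ((pos >= -7 -> x > -9) or pos + x > -4) and 2*pos != 1.
Before pos := 3*pos - 1: ((3*pos >= -6 -> x > -9) or 3*pos + x > -3) and 6*pos != 3
Before pos := 3*pos + 2: ((9*pos >= -12 -> x > -9) or 9*pos + x > -9) and 18*pos != -9
Before skip: ((9*pos >= -12 -> x > -9) or 9*pos + x > -9) and 18*pos != -9
Before x := x: ((9*pos >= -12 -> x > -9) or 9*pos + x > -9) and 18*pos != -9
Answer: WP = ((9*pos >= -12 -> x > -9) or 9*pos + x > -9) and 18*pos != -9


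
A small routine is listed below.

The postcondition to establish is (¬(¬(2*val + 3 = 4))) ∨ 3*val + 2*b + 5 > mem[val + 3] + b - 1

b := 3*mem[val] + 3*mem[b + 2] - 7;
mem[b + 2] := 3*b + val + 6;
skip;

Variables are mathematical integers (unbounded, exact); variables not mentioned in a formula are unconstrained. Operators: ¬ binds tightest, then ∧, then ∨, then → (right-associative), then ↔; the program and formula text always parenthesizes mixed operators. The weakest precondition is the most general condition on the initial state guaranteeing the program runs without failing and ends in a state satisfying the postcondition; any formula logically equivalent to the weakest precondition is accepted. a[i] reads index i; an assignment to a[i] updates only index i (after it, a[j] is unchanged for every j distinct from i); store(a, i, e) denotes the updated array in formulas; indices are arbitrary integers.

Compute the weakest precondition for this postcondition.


Working backward. After the program, the postcondition (¬(¬(2*val + 3 = 4))) ∨ 3*val + 2*b + 5 > mem[val + 3] + b - 1 must hold; in canonical form it is 2*val = 1 ∨ b + 3*val > mem[val + 3] - 6.
Before skip: 2*val = 1 ∨ b + 3*val > mem[val + 3] - 6
Before mem[b + 2] := 3*b + val + 6: 2*val = 1 ∨ b + 3*val > store(mem, b + 2, 3*b + val + 6)[val + 3] - 6
Before b := 3*mem[val] + 3*mem[b + 2] - 7: 2*val = 1 ∨ 3*mem[b + 2] + 3*mem[val] + 3*val > store(mem, 3*mem[b + 2] + 3*mem[val] - 5, 9*mem[b + 2] + 9*mem[val] + val - 15)[val + 3] + 1
Answer: WP = 2*val = 1 ∨ 3*mem[b + 2] + 3*mem[val] + 3*val > store(mem, 3*mem[b + 2] + 3*mem[val] - 5, 9*mem[b + 2] + 9*mem[val] + val - 15)[val + 3] + 1


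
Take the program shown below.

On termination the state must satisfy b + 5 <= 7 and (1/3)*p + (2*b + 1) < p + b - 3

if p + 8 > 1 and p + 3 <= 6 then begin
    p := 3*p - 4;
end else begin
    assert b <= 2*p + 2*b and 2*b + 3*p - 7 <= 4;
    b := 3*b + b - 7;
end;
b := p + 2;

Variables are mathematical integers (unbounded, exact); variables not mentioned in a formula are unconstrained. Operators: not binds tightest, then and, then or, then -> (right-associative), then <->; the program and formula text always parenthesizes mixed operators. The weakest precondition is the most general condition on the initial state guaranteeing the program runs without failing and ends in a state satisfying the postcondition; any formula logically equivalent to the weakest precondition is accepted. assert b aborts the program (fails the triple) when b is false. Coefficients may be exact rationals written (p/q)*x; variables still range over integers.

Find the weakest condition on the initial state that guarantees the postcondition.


Working backward. After the program, the postcondition b + 5 <= 7 and (1/3)*p + (2*b + 1) < p + b - 3 must hold; in canonical form it is b <= 2 and b < (2/3)*p - 4.
Before b := p + 2: p <= 0 and (1/3)*p < -6
Then branch requires 3*p <= 4 and p < -14/3; else branch requires b + 2*p >= 0 and 2*b + 3*p <= 11 and p <= 0 and (1/3)*p < -6.
Before the if: ((p > -7 and p <= 3) -> (3*p <= 4 and p < -14/3)) and ((not (p > -7 and p <= 3)) -> (b + 2*p >= 0 and 2*b + 3*p <= 11 and p <= 0 and (1/3)*p < -6))
Answer: WP = ((p > -7 and p <= 3) -> (3*p <= 4 and p < -14/3)) and ((not (p > -7 and p <= 3)) -> (b + 2*p >= 0 and 2*b + 3*p <= 11 and p <= 0 and (1/3)*p < -6))


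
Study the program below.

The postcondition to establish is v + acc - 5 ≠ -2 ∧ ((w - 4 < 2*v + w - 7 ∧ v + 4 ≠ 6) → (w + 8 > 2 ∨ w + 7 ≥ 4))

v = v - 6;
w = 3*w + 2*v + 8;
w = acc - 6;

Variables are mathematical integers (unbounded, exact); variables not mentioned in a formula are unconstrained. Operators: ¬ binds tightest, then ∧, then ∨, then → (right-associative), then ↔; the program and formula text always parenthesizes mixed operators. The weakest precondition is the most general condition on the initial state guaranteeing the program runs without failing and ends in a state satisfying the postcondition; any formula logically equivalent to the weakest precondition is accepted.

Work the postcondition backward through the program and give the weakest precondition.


Working backward. After the program, the postcondition v + acc - 5 ≠ -2 ∧ ((w - 4 < 2*v + w - 7 ∧ v + 4 ≠ 6) → (w + 8 > 2 ∨ w + 7 ≥ 4)) must hold; in canonical form it is acc + v ≠ 3 ∧ ((2*v > 3 ∧ v ≠ 2) → (w > -6 ∨ w ≥ -3)).
Before w := acc - 6: acc + v ≠ 3 ∧ ((2*v > 3 ∧ v ≠ 2) → (acc > 0 ∨ acc ≥ 3))
Before w := 3*w + 2*v + 8: acc + v ≠ 3 ∧ ((2*v > 3 ∧ v ≠ 2) → (acc > 0 ∨ acc ≥ 3))
Before v := v - 6: acc + v ≠ 9 ∧ ((2*v > 15 ∧ v ≠ 8) → (acc > 0 ∨ acc ≥ 3))
Answer: WP = acc + v ≠ 9 ∧ ((2*v > 15 ∧ v ≠ 8) → (acc > 0 ∨ acc ≥ 3))


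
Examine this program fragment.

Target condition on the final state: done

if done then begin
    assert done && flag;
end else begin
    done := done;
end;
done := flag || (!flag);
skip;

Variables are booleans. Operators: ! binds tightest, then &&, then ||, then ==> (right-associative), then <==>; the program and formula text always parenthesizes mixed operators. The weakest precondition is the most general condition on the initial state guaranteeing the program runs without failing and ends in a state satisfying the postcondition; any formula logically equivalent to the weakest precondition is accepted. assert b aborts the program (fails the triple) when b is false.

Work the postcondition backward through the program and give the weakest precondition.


Working backward. After the program, done must hold.
Before skip: done
Before done := flag || (!flag): true
Then branch requires done && flag; else branch requires true.
Before the if: done ==> (done && flag)
Answer: WP = done ==> (done && flag)


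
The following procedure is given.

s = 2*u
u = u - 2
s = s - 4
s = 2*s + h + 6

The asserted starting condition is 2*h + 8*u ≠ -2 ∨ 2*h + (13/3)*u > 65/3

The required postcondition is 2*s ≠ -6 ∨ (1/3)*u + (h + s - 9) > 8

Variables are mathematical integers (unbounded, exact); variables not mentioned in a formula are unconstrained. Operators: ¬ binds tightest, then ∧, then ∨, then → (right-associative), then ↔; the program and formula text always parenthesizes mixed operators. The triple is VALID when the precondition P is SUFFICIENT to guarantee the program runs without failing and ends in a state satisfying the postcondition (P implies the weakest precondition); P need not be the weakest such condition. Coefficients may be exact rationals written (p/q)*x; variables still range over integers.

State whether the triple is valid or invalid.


Working backward. After the program, the postcondition 2*s ≠ -6 ∨ (1/3)*u + (h + s - 9) > 8 must hold; in canonical form it is 2*s ≠ -6 ∨ h + s + (1/3)*u > 17.
Before s := 2*s + h + 6: 2*h + 4*s ≠ -18 ∨ 2*h + 2*s + (1/3)*u > 11
Before s := s - 4: 2*h + 4*s ≠ -2 ∨ 2*h + 2*s + (1/3)*u > 19
Before u := u - 2: 2*h + 4*s ≠ -2 ∨ 2*h + 2*s + (1/3)*u > 59/3
Before s := 2*u: 2*h + 8*u ≠ -2 ∨ 2*h + (13/3)*u > 59/3
The weakest precondition is 2*h + 8*u ≠ -2 ∨ 2*h + (13/3)*u > 59/3.
Check whether 2*h + 8*u ≠ -2 ∨ 2*h + (13/3)*u > 65/3 implies it.
Every state satisfying the precondition satisfies the weakest precondition: the implication holds.
Answer: valid


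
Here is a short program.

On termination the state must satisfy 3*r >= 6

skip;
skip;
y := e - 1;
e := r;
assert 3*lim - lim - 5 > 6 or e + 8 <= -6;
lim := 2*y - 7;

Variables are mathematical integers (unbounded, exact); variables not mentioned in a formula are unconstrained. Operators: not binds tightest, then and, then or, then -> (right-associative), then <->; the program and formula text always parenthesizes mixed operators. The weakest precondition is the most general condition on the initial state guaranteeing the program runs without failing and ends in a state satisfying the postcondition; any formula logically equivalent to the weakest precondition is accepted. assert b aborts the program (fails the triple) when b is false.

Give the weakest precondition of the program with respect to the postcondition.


Working backward. After the program, 3*r >= 6 must hold.
Before lim := 2*y - 7: 3*r >= 6
Before assert 3*lim - lim - 5 > 6 or e + 8 <= -6: (2*lim > 11 or e <= -14) and 3*r >= 6
Before e := r: (2*lim > 11 or r <= -14) and 3*r >= 6
Before y := e - 1: (2*lim > 11 or r <= -14) and 3*r >= 6
Before skip: (2*lim > 11 or r <= -14) and 3*r >= 6
Before skip: (2*lim > 11 or r <= -14) and 3*r >= 6
Answer: WP = (2*lim > 11 or r <= -14) and 3*r >= 6


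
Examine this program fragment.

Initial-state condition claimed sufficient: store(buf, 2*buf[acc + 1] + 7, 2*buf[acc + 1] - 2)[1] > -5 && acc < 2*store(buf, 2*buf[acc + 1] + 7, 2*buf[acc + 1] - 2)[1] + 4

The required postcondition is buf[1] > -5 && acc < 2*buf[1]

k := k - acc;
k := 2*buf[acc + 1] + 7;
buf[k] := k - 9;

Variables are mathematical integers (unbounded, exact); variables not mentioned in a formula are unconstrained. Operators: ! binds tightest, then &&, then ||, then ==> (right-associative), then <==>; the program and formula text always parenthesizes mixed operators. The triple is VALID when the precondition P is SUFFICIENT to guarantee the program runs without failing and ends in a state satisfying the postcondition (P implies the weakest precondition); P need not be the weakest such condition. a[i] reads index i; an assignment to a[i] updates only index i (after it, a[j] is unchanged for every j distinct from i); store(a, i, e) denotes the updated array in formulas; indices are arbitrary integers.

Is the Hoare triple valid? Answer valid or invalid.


Working backward. After the program, buf[1] > -5 && acc < 2*buf[1] must hold.
Before buf[k] := k - 9: store(buf, k, k - 9)[1] > -5 && acc < 2*store(buf, k, k - 9)[1]
Before k := 2*buf[acc + 1] + 7: store(buf, 2*buf[acc + 1] + 7, 2*buf[acc + 1] - 2)[1] > -5 && acc < 2*store(buf, 2*buf[acc + 1] + 7, 2*buf[acc + 1] - 2)[1]
Before k := k - acc: store(buf, 2*buf[acc + 1] + 7, 2*buf[acc + 1] - 2)[1] > -5 && acc < 2*store(buf, 2*buf[acc + 1] + 7, 2*buf[acc + 1] - 2)[1]
The weakest precondition is store(buf, 2*buf[acc + 1] + 7, 2*buf[acc + 1] - 2)[1] > -5 && acc < 2*store(buf, 2*buf[acc + 1] + 7, 2*buf[acc + 1] - 2)[1].
Check whether store(buf, 2*buf[acc + 1] + 7, 2*buf[acc + 1] - 2)[1] > -5 && acc < 2*store(buf, 2*buf[acc + 1] + 7, 2*buf[acc + 1] - 2)[1] + 4 implies it.
Countermodel: at the initial state acc = 1, buf = {[-1] = 3, [1] = 0, [2] = -4, elsewhere 3}, the precondition holds but the weakest precondition fails.
Answer: invalid


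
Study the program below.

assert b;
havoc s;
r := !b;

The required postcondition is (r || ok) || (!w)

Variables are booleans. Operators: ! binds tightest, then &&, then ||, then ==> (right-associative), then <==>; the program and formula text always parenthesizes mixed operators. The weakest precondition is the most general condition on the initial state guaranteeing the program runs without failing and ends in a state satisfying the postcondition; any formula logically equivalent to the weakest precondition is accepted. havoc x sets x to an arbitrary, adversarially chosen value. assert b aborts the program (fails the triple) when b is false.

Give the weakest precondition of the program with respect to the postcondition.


Working backward. After the program, the postcondition (r || ok) || (!w) must hold; in canonical form it is r || ok || (!w).
Before r := !b: (!b) || ok || (!w)
Before havoc s: (!b) || ok || (!w)
Before assert b: b && ((!b) || ok || (!w))
Answer: WP = b && ((!b) || ok || (!w))


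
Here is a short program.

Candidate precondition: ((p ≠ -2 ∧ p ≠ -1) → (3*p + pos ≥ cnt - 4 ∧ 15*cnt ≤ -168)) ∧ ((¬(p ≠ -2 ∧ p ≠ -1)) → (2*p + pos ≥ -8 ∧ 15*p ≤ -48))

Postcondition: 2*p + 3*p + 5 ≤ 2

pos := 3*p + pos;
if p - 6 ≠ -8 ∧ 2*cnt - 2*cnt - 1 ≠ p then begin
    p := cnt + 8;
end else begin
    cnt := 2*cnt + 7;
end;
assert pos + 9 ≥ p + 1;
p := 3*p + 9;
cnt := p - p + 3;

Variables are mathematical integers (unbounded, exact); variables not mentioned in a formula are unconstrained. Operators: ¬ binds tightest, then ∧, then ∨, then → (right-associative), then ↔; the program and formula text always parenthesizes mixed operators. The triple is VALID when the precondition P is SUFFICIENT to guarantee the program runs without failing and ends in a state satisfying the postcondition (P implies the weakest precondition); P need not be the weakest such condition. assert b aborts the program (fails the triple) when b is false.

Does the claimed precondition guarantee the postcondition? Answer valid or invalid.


Working backward. After the program, the postcondition 2*p + 3*p + 5 ≤ 2 must hold; in canonical form it is 5*p ≤ -3.
Before cnt := p - p + 3: 5*p ≤ -3
Before p := 3*p + 9: 15*p ≤ -48
Before assert pos + 9 ≥ p + 1: pos ≥ p - 8 ∧ 15*p ≤ -48
Then branch requires pos ≥ cnt ∧ 15*cnt ≤ -168; else branch requires pos ≥ p - 8 ∧ 15*p ≤ -48.
Before the if: ((p ≠ -2 ∧ p ≠ -1) → (pos ≥ cnt ∧ 15*cnt ≤ -168)) ∧ ((¬(p ≠ -2 ∧ p ≠ -1)) → (pos ≥ p - 8 ∧ 15*p ≤ -48))
Before pos := 3*p + pos: ((p ≠ -2 ∧ p ≠ -1) → (3*p + pos ≥ cnt ∧ 15*cnt ≤ -168)) ∧ ((¬(p ≠ -2 ∧ p ≠ -1)) → (2*p + pos ≥ -8 ∧ 15*p ≤ -48))
The weakest precondition is ((p ≠ -2 ∧ p ≠ -1) → (3*p + pos ≥ cnt ∧ 15*cnt ≤ -168)) ∧ ((¬(p ≠ -2 ∧ p ≠ -1)) → (2*p + pos ≥ -8 ∧ 15*p ≤ -48)).
Check whether ((p ≠ -2 ∧ p ≠ -1) → (3*p + pos ≥ cnt - 4 ∧ 15*cnt ≤ -168)) ∧ ((¬(p ≠ -2 ∧ p ≠ -1)) → (2*p + pos ≥ -8 ∧ 15*p ≤ -48)) implies it.
Countermodel: at the initial state cnt = -12, p = -3, pos = -4, the precondition holds but the weakest precondition fails.
Answer: invalid


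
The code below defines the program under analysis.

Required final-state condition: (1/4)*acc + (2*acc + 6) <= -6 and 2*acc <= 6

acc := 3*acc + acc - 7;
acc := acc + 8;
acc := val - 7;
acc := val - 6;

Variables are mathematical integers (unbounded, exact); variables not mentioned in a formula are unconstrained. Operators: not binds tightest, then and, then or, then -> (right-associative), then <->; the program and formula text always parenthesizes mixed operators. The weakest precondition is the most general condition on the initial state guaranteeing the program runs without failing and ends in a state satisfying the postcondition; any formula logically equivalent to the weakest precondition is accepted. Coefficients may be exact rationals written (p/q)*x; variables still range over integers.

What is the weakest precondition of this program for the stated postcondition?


Working backward. After the program, the postcondition (1/4)*acc + (2*acc + 6) <= -6 and 2*acc <= 6 must hold; in canonical form it is (9/4)*acc <= -12 and 2*acc <= 6.
Before acc := val - 6: (9/4)*val <= 3/2 and 2*val <= 18
Before acc := val - 7: (9/4)*val <= 3/2 and 2*val <= 18
Before acc := acc + 8: (9/4)*val <= 3/2 and 2*val <= 18
Before acc := 3*acc + acc - 7: (9/4)*val <= 3/2 and 2*val <= 18
Answer: WP = (9/4)*val <= 3/2 and 2*val <= 18


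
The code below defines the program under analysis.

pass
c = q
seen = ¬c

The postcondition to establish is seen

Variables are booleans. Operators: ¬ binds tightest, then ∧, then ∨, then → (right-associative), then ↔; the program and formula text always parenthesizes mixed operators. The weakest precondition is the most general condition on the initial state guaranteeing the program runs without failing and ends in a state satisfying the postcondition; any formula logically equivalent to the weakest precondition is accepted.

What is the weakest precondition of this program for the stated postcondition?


Working backward. After the program, seen must hold.
Before seen := ¬c: ¬c
Before c := q: ¬q
Before skip: ¬q
Answer: WP = ¬q


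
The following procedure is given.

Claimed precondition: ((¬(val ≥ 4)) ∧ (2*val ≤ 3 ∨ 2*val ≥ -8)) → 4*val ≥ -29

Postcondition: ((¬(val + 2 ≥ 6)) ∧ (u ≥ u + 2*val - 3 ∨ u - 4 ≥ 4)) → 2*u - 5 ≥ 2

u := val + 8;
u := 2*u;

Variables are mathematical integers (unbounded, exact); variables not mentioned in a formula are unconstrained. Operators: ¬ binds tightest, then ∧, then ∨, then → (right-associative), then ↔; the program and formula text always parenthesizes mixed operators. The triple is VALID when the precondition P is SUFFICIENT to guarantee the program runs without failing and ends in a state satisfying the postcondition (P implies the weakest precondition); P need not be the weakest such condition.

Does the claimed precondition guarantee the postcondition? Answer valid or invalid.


Working backward. After the program, the postcondition ((¬(val + 2 ≥ 6)) ∧ (u ≥ u + 2*val - 3 ∨ u - 4 ≥ 4)) → 2*u - 5 ≥ 2 must hold; in canonical form it is ((¬(val ≥ 4)) ∧ (2*val ≤ 3 ∨ u ≥ 8)) → 2*u ≥ 7.
Before u := 2*u: ((¬(val ≥ 4)) ∧ (2*val ≤ 3 ∨ 2*u ≥ 8)) → 4*u ≥ 7
Before u := val + 8: ((¬(val ≥ 4)) ∧ (2*val ≤ 3 ∨ 2*val ≥ -8)) → 4*val ≥ -25
The weakest precondition is ((¬(val ≥ 4)) ∧ (2*val ≤ 3 ∨ 2*val ≥ -8)) → 4*val ≥ -25.
Check whether ((¬(val ≥ 4)) ∧ (2*val ≤ 3 ∨ 2*val ≥ -8)) → 4*val ≥ -29 implies it.
Countermodel: at the initial state val = -7, the precondition holds but the weakest precondition fails.
Answer: invalid


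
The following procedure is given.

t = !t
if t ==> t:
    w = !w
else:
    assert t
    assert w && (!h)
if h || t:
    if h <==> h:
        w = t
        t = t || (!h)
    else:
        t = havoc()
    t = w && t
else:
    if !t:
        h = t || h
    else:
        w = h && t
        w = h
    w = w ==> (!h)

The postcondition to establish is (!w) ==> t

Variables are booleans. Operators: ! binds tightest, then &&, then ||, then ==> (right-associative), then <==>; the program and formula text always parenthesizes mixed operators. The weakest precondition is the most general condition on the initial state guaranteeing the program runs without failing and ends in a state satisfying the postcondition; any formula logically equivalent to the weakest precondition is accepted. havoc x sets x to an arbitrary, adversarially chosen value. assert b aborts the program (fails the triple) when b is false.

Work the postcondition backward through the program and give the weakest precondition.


Working backward. After the program, (!w) ==> t must hold.
Then branch requires (!t) ==> (t && (t || (!h))); else branch requires ((!t) ==> ((!(w ==> (!(t || h)))) ==> t)) && (t ==> ((!(h ==> (!h))) ==> t)).
Before the if: ((h || t) ==> ((!t) ==> (t && (t || (!h))))) && ((!(h || t)) ==> (((!t) ==> ((!(w ==> (!(t || h)))) ==> t)) && (t ==> ((!(h ==> (!h))) ==> t))))
Then branch requires ((h || t) ==> ((!t) ==> (t && (t || (!h))))) && ((!(h || t)) ==> (((!t) ==> ((!((!w) ==> (!(t || h)))) ==> t)) && (t ==> ((!(h ==> (!h))) ==> t)))); else branch requires t && w && (!h) && ((h || t) ==> ((!t) ==> (t && (t || (!h))))) && ((!(h || t)) ==> (((!t) ==> ((!(w ==> (!(t || h)))) ==> t)) && (t ==> ((!(h ==> (!h))) ==> t)))).
Before the if: ((h || t) ==> ((!t) ==> (t && (t || (!h))))) && ((!(h || t)) ==> (((!t) ==> ((!((!w) ==> (!(t || h)))) ==> t)) && (t ==> ((!(h ==> (!h))) ==> t))))
Before t := !t: ((h || (!t)) ==> (t ==> ((!t) && ((!t) || (!h))))) && ((!(h || (!t))) ==> ((t ==> ((!((!w) ==> (!((!t) || h)))) ==> (!t))) && ((!t) ==> ((!(h ==> (!h))) ==> (!t)))))
Answer: WP = ((h || (!t)) ==> (t ==> ((!t) && ((!t) || (!h))))) && ((!(h || (!t))) ==> ((t ==> ((!((!w) ==> (!((!t) || h)))) ==> (!t))) && ((!t) ==> ((!(h ==> (!h))) ==> (!t)))))


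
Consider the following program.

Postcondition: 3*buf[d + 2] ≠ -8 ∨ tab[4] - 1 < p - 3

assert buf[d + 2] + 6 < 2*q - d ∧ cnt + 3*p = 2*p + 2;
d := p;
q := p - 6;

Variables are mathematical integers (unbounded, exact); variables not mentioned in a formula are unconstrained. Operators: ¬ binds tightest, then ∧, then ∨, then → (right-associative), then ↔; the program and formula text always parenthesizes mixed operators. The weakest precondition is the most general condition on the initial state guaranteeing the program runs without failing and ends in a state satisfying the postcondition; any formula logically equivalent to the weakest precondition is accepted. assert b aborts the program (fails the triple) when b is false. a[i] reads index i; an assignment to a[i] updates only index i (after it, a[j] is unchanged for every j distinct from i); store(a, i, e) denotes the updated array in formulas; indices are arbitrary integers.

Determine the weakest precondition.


Working backward. After the program, the postcondition 3*buf[d + 2] ≠ -8 ∨ tab[4] - 1 < p - 3 must hold; in canonical form it is 3*buf[d + 2] ≠ -8 ∨ tab[4] < p - 2.
Before q := p - 6: 3*buf[d + 2] ≠ -8 ∨ tab[4] < p - 2
Before d := p: 3*buf[p + 2] ≠ -8 ∨ tab[4] < p - 2
Before assert buf[d + 2] + 6 < 2*q - d ∧ cnt + 3*p = 2*p + 2: buf[d + 2] + d < 2*q - 6 ∧ cnt + p = 2 ∧ (3*buf[p + 2] ≠ -8 ∨ tab[4] < p - 2)
Answer: WP = buf[d + 2] + d < 2*q - 6 ∧ cnt + p = 2 ∧ (3*buf[p + 2] ≠ -8 ∨ tab[4] < p - 2)


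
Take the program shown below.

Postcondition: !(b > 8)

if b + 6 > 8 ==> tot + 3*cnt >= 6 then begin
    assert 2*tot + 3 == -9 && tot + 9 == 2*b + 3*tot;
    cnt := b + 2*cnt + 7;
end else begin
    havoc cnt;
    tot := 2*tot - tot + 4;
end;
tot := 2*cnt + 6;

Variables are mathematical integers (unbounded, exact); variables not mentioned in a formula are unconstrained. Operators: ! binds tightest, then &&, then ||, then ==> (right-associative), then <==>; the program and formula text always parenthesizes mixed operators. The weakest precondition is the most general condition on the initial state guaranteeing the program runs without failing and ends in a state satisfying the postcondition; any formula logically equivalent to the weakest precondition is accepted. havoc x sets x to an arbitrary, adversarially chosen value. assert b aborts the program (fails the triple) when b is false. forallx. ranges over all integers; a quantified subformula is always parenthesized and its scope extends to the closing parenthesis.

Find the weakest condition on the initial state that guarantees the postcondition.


Working backward. After the program, !(b > 8) must hold.
Before tot := 2*cnt + 6: !(b > 8)
Then branch requires 2*tot == -12 && 2*b + 2*tot == 9 && (!(b > 8)); else branch requires !(b > 8).
Before the if: ((b > 2 ==> 3*cnt + tot >= 6) ==> (2*tot == -12 && 2*b + 2*tot == 9 && (!(b > 8)))) && ((!(b > 2 ==> 3*cnt + tot >= 6)) ==> (!(b > 8)))
Answer: WP = ((b > 2 ==> 3*cnt + tot >= 6) ==> (2*tot == -12 && 2*b + 2*tot == 9 && (!(b > 8)))) && ((!(b > 2 ==> 3*cnt + tot >= 6)) ==> (!(b > 8)))


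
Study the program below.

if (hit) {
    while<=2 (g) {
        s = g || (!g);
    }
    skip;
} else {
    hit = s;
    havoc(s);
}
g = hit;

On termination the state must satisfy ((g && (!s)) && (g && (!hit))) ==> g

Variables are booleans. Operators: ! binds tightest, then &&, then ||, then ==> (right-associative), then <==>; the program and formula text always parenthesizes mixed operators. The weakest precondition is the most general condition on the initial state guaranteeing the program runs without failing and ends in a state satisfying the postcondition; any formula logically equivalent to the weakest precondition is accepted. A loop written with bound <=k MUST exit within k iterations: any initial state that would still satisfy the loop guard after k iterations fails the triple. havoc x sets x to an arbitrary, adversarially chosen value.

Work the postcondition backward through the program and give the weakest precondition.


Working backward. After the program, the postcondition ((g && (!s)) && (g && (!hit))) ==> g must hold; in canonical form it is (g && (!s) && (!hit)) ==> g.
Before g := hit: true
Then branch requires g ==> (g ==> (!g)); else branch requires true.
Before the if: hit ==> (g ==> (g ==> (!g)))
Answer: WP = hit ==> (g ==> (g ==> (!g)))


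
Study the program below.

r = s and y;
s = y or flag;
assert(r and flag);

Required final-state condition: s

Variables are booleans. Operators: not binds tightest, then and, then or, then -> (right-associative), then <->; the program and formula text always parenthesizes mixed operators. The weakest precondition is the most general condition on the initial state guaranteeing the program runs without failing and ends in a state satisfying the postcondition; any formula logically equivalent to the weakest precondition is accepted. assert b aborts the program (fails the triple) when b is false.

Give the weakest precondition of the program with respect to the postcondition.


Working backward. After the program, s must hold.
Before assert r and flag: r and flag and s
Before s := y or flag: r and flag and (y or flag)
Before r := s and y: s and y and flag and (y or flag)
Answer: WP = s and y and flag and (y or flag)


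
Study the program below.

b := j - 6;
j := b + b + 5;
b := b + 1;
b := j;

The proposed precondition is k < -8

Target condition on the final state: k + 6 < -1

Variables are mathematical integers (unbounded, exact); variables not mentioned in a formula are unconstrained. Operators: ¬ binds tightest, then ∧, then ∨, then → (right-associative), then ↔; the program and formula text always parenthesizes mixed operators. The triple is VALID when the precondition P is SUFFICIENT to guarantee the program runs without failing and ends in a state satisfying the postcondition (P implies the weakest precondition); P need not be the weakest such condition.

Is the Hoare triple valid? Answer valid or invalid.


Working backward. After the program, the postcondition k + 6 < -1 must hold; in canonical form it is k < -7.
Before b := j: k < -7
Before b := b + 1: k < -7
Before j := b + b + 5: k < -7
Before b := j - 6: k < -7
The weakest precondition is k < -7.
Check whether k < -8 implies it.
Every state satisfying the precondition satisfies the weakest precondition: the implication holds.
Answer: valid


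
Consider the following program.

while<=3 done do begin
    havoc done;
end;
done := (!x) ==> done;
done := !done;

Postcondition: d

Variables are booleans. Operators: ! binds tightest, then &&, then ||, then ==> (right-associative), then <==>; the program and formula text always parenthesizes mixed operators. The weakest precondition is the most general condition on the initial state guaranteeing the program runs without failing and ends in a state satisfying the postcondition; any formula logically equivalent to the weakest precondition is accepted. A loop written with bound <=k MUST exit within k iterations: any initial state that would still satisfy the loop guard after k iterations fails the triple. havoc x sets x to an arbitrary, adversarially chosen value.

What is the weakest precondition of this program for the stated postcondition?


Working backward. After the program, d must hold.
Before done := !done: d
Before done := (!x) ==> done: d
Before the loop (bound <=3), unroll the exhaustion recursion (WP_0 = exit-now case; WP_j = one more guarded iteration, up to j = 3):
  WP_0: (!done) && d
  WP_1: (!done) && ((!done) ==> d)
  WP_2: (!done) && ((!done) ==> d)
  WP_3: (!done) && ((!done) ==> d)
So before the loop: (!done) && ((!done) ==> d)
Answer: WP = (!done) && ((!done) ==> d)


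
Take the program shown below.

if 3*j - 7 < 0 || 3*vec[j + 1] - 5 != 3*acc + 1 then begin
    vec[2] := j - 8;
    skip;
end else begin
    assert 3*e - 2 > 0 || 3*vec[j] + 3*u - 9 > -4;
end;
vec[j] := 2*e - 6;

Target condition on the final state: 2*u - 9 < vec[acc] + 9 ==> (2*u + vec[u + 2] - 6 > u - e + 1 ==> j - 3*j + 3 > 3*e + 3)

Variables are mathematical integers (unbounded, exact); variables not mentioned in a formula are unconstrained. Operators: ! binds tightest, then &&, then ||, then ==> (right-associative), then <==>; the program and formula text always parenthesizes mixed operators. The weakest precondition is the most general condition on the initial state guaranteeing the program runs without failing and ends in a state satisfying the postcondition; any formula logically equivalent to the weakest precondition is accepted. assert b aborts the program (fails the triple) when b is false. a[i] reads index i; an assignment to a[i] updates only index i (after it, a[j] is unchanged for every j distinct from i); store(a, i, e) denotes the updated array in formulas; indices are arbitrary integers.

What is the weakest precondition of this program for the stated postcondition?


Working backward. After the program, the postcondition 2*u - 9 < vec[acc] + 9 ==> (2*u + vec[u + 2] - 6 > u - e + 1 ==> j - 3*j + 3 > 3*e + 3) must hold; in canonical form it is 2*u < vec[acc] + 18 ==> (vec[u + 2] + e + u > 7 ==> 3*e + 2*j < 0).
Before vec[j] := 2*e - 6: 2*u < store(vec, j, 2*e - 6)[acc] + 18 ==> (store(vec, j, 2*e - 6)[u + 2] + e + u > 7 ==> 3*e + 2*j < 0)
Then branch requires 2*u < store(store(vec, 2, j - 8), j, 2*e - 6)[acc] + 18 ==> (store(store(vec, 2, j - 8), j, 2*e - 6)[u + 2] + e + u > 7 ==> 3*e + 2*j < 0); else branch requires (3*e > 2 || 3*vec[j] + 3*u > 5) && (2*u < store(vec, j, 2*e - 6)[acc] + 18 ==> (store(vec, j, 2*e - 6)[u + 2] + e + u > 7 ==> 3*e + 2*j < 0)).
Before the if: ((3*j < 7 || 3*vec[j + 1] != 3*acc + 6) ==> (2*u < store(store(vec, 2, j - 8), j, 2*e - 6)[acc] + 18 ==> (store(store(vec, 2, j - 8), j, 2*e - 6)[u + 2] + e + u > 7 ==> 3*e + 2*j < 0))) && ((!(3*j < 7 || 3*vec[j + 1] != 3*acc + 6)) ==> ((3*e > 2 || 3*vec[j] + 3*u > 5) && (2*u < store(vec, j, 2*e - 6)[acc] + 18 ==> (store(vec, j, 2*e - 6)[u + 2] + e + u > 7 ==> 3*e + 2*j < 0))))
Answer: WP = ((3*j < 7 || 3*vec[j + 1] != 3*acc + 6) ==> (2*u < store(store(vec, 2, j - 8), j, 2*e - 6)[acc] + 18 ==> (store(store(vec, 2, j - 8), j, 2*e - 6)[u + 2] + e + u > 7 ==> 3*e + 2*j < 0))) && ((!(3*j < 7 || 3*vec[j + 1] != 3*acc + 6)) ==> ((3*e > 2 || 3*vec[j] + 3*u > 5) && (2*u < store(vec, j, 2*e - 6)[acc] + 18 ==> (store(vec, j, 2*e - 6)[u + 2] + e + u > 7 ==> 3*e + 2*j < 0))))
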